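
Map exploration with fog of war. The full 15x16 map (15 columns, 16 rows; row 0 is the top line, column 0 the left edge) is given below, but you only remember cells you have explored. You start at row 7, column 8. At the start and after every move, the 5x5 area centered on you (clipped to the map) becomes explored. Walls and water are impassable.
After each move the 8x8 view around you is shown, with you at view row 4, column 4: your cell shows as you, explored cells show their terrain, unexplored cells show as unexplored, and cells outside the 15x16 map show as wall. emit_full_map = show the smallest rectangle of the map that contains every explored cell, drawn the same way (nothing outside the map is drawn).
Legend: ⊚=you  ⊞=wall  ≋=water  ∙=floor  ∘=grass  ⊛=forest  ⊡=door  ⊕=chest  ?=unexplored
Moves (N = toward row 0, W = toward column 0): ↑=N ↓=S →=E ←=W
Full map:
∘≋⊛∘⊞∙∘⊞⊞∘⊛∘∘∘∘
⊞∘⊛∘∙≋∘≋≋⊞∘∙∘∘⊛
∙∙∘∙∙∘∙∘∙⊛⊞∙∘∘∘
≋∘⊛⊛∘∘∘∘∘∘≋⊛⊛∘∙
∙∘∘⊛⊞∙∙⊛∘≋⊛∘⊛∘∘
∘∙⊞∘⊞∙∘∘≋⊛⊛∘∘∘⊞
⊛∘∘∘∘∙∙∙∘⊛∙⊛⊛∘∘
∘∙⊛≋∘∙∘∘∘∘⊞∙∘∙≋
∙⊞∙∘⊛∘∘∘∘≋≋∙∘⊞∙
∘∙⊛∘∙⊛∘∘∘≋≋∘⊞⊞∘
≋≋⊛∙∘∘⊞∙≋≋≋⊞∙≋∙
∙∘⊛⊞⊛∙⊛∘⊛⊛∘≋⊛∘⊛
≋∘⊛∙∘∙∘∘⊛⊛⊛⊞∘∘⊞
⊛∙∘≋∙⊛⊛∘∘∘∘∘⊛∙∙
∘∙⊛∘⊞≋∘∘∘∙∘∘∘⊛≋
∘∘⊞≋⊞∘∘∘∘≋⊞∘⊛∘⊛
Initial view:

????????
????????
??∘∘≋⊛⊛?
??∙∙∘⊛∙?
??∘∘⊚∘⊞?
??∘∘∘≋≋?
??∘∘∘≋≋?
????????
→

????????
????????
?∘∘≋⊛⊛∘?
?∙∙∘⊛∙⊛?
?∘∘∘⊚⊞∙?
?∘∘∘≋≋∙?
?∘∘∘≋≋∘?
????????

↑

????????
????????
??⊛∘≋⊛∘?
?∘∘≋⊛⊛∘?
?∙∙∘⊚∙⊛?
?∘∘∘∘⊞∙?
?∘∘∘≋≋∙?
?∘∘∘≋≋∘?

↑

????????
????????
??∘∘∘≋⊛?
??⊛∘≋⊛∘?
?∘∘≋⊚⊛∘?
?∙∙∘⊛∙⊛?
?∘∘∘∘⊞∙?
?∘∘∘≋≋∙?

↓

????????
??∘∘∘≋⊛?
??⊛∘≋⊛∘?
?∘∘≋⊛⊛∘?
?∙∙∘⊚∙⊛?
?∘∘∘∘⊞∙?
?∘∘∘≋≋∙?
?∘∘∘≋≋∘?

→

????????
?∘∘∘≋⊛??
?⊛∘≋⊛∘⊛?
∘∘≋⊛⊛∘∘?
∙∙∘⊛⊚⊛⊛?
∘∘∘∘⊞∙∘?
∘∘∘≋≋∙∘?
∘∘∘≋≋∘??

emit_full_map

?∘∘∘≋⊛?
?⊛∘≋⊛∘⊛
∘∘≋⊛⊛∘∘
∙∙∘⊛⊚⊛⊛
∘∘∘∘⊞∙∘
∘∘∘≋≋∙∘
∘∘∘≋≋∘?

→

????????
∘∘∘≋⊛???
⊛∘≋⊛∘⊛∘?
∘≋⊛⊛∘∘∘?
∙∘⊛∙⊚⊛∘?
∘∘∘⊞∙∘∙?
∘∘≋≋∙∘⊞?
∘∘≋≋∘???

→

???????⊞
∘∘≋⊛???⊞
∘≋⊛∘⊛∘∘⊞
≋⊛⊛∘∘∘⊞⊞
∘⊛∙⊛⊚∘∘⊞
∘∘⊞∙∘∙≋⊞
∘≋≋∙∘⊞∙⊞
∘≋≋∘???⊞

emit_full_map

?∘∘∘≋⊛???
?⊛∘≋⊛∘⊛∘∘
∘∘≋⊛⊛∘∘∘⊞
∙∙∘⊛∙⊛⊚∘∘
∘∘∘∘⊞∙∘∙≋
∘∘∘≋≋∙∘⊞∙
∘∘∘≋≋∘???


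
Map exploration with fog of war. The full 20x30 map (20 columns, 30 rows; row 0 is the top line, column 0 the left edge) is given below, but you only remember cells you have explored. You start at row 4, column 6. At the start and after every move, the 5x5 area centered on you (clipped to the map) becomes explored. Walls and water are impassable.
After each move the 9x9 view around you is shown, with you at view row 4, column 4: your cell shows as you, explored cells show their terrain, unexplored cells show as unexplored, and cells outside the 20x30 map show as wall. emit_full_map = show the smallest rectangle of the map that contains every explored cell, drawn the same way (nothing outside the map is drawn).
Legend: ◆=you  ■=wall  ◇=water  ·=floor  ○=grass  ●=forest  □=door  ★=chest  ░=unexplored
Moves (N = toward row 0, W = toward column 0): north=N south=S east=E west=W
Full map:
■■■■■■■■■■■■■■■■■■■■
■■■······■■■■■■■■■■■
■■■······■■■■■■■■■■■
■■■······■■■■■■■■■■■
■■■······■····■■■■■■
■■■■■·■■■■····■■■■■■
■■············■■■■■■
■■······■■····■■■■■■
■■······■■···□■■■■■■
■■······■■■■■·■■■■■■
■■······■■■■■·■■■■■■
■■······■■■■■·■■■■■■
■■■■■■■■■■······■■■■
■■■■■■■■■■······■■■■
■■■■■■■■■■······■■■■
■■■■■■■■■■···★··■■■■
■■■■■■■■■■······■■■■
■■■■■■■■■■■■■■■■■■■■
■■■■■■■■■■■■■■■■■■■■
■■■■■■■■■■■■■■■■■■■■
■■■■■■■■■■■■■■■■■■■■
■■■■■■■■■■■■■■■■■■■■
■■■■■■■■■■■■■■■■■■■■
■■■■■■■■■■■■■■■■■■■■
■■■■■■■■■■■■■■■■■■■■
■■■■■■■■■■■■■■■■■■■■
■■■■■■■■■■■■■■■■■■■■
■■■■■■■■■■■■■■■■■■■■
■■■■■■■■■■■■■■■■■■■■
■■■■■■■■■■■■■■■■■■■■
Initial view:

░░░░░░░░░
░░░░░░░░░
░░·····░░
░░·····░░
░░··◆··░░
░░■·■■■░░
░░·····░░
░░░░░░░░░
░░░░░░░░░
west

░░░░░░░░░
░░░░░░░░░
░░······░
░░······░
░░··◆···░
░░■■·■■■░
░░······░
░░░░░░░░░
░░░░░░░░░

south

░░░░░░░░░
░░······░
░░······░
░░······░
░░■■◆■■■░
░░······░
░░·····░░
░░░░░░░░░
░░░░░░░░░

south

░░······░
░░······░
░░······░
░░■■·■■■░
░░··◆···░
░░·····░░
░░·····░░
░░░░░░░░░
░░░░░░░░░

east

░······░░
░······░░
░······░░
░■■·■■■░░
░···◆··░░
░·····■░░
░·····■░░
░░░░░░░░░
░░░░░░░░░

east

······░░░
······░░░
······■░░
■■·■■■■░░
····◆··░░
·····■■░░
·····■■░░
░░░░░░░░░
░░░░░░░░░

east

·····░░░░
·····░░░░
·····■·░░
■·■■■■·░░
····◆··░░
····■■·░░
····■■·░░
░░░░░░░░░
░░░░░░░░░

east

····░░░░░
····░░░░░
····■··░░
·■■■■··░░
····◆··░░
···■■··░░
···■■··░░
░░░░░░░░░
░░░░░░░░░

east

···░░░░░░
···░░░░░░
···■···░░
■■■■···░░
····◆··░░
··■■···░░
··■■···░░
░░░░░░░░░
░░░░░░░░░

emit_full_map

······░░░░
······░░░░
······■···
■■·■■■■···
·······◆··
·····■■···
·····■■···

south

···░░░░░░
···■···░░
■■■■···░░
·······░░
··■■◆··░░
··■■···░░
░░■■■■■░░
░░░░░░░░░
░░░░░░░░░

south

···■···░░
■■■■···░░
·······░░
··■■···░░
··■■◆··░░
░░■■■■■░░
░░■■■■■░░
░░░░░░░░░
░░░░░░░░░

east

··■···░░░
■■■···░░░
·······░░
·■■····░░
·■■·◆·□░░
░■■■■■·░░
░■■■■■·░░
░░░░░░░░░
░░░░░░░░░

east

·■···░░░░
■■···░░░░
······■░░
■■····■░░
■■··◆□■░░
■■■■■·■░░
■■■■■·■░░
░░░░░░░░░
░░░░░░░░░

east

■···░░░░░
■···░░░░░
·····■■░░
■····■■░░
■···◆■■░░
■■■■·■■░░
■■■■·■■░░
░░░░░░░░░
░░░░░░░░░

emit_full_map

······░░░░░░░
······░░░░░░░
······■···░░░
■■·■■■■···░░░
···········■■
·····■■····■■
·····■■···◆■■
░░░░░■■■■■·■■
░░░░░■■■■■·■■

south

■···░░░░░
·····■■░░
■····■■░░
■···□■■░░
■■■■◆■■░░
■■■■·■■░░
░░■■·■■░░
░░░░░░░░░
░░░░░░░░░

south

·····■■░░
■····■■░░
■···□■■░░
■■■■·■■░░
■■■■◆■■░░
░░■■·■■░░
░░·····░░
░░░░░░░░░
░░░░░░░░░

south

■····■■░░
■···□■■░░
■■■■·■■░░
■■■■·■■░░
░░■■◆■■░░
░░·····░░
░░·····░░
░░░░░░░░░
░░░░░░░░░

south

■···□■■░░
■■■■·■■░░
■■■■·■■░░
░░■■·■■░░
░░··◆··░░
░░·····░░
░░·····░░
░░░░░░░░░
░░░░░░░░░

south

■■■■·■■░░
■■■■·■■░░
░░■■·■■░░
░░·····░░
░░··◆··░░
░░·····░░
░░··★··░░
░░░░░░░░░
░░░░░░░░░

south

■■■■·■■░░
░░■■·■■░░
░░·····░░
░░·····░░
░░··◆··░░
░░··★··░░
░░·····░░
░░░░░░░░░
░░░░░░░░░

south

░░■■·■■░░
░░·····░░
░░·····░░
░░·····░░
░░··◆··░░
░░·····░░
░░■■■■■░░
░░░░░░░░░
░░░░░░░░░

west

░░░■■·■■░
░░░·····░
░░······░
░░······░
░░··◆★··░
░░······░
░░■■■■■■░
░░░░░░░░░
░░░░░░░░░

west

░░░░■■·■■
░░░░·····
░░■······
░░■······
░░■·◆·★··
░░■······
░░■■■■■■■
░░░░░░░░░
░░░░░░░░░

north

░■■■■■·■■
░░░░■■·■■
░░■······
░░■······
░░■·◆····
░░■···★··
░░■······
░░■■■■■■■
░░░░░░░░░

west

░░■■■■■·■
░░░░░■■·■
░░■■·····
░░■■·····
░░■■◆····
░░■■···★·
░░■■·····
░░░■■■■■■
░░░░░░░░░

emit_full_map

······░░░░░░░
······░░░░░░░
······■···░░░
■■·■■■■···░░░
···········■■
·····■■····■■
·····■■···□■■
░░░░░■■■■■·■■
░░░░░■■■■■·■■
░░░░░░░░■■·■■
░░░░░■■······
░░░░░■■······
░░░░░■■◆·····
░░░░░■■···★··
░░░░░■■······
░░░░░░■■■■■■■

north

░░■■■■■·■
░░■■■■■·■
░░■■■■■·■
░░■■·····
░░■■◆····
░░■■·····
░░■■···★·
░░■■·····
░░░■■■■■■

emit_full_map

······░░░░░░░
······░░░░░░░
······■···░░░
■■·■■■■···░░░
···········■■
·····■■····■■
·····■■···□■■
░░░░░■■■■■·■■
░░░░░■■■■■·■■
░░░░░■■■■■·■■
░░░░░■■······
░░░░░■■◆·····
░░░░░■■······
░░░░░■■···★··
░░░░░■■······
░░░░░░■■■■■■■


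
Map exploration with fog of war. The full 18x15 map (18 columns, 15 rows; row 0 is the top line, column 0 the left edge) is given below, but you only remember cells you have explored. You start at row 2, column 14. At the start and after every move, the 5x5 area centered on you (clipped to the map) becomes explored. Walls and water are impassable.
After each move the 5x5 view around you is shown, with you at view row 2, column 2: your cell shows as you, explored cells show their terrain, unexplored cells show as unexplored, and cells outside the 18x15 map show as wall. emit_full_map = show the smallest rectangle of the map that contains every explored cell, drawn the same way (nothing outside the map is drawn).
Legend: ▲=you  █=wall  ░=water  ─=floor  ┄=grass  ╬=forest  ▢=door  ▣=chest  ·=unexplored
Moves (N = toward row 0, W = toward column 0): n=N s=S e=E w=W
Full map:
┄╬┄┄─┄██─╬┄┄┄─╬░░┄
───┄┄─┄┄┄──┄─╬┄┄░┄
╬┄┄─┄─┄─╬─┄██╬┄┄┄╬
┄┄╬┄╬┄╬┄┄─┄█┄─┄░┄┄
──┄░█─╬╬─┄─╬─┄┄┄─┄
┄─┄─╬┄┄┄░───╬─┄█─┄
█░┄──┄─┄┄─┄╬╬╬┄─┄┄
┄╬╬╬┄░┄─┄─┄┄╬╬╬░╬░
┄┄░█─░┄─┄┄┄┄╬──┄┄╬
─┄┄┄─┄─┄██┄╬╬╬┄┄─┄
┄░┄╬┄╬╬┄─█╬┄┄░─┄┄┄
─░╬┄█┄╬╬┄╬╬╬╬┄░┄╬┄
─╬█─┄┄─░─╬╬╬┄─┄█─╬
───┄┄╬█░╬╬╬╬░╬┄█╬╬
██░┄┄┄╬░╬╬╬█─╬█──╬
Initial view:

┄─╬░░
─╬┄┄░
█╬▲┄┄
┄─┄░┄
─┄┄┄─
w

┄┄─╬░
┄─╬┄┄
██▲┄┄
█┄─┄░
╬─┄┄┄

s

┄─╬┄┄
██╬┄┄
█┄▲┄░
╬─┄┄┄
─╬─┄█

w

─┄─╬┄
┄██╬┄
┄█▲─┄
─╬─┄┄
──╬─┄

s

┄██╬┄
┄█┄─┄
─╬▲┄┄
──╬─┄
┄╬╬╬┄

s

┄█┄─┄
─╬─┄┄
──▲─┄
┄╬╬╬┄
┄┄╬╬╬

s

─╬─┄┄
──╬─┄
┄╬▲╬┄
┄┄╬╬╬
┄┄╬──

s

──╬─┄
┄╬╬╬┄
┄┄▲╬╬
┄┄╬──
┄╬╬╬┄

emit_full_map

·┄┄─╬░░
─┄─╬┄┄░
┄██╬┄┄┄
┄█┄─┄░┄
─╬─┄┄┄─
──╬─┄█·
┄╬╬╬┄··
┄┄▲╬╬··
┄┄╬──··
┄╬╬╬┄··

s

┄╬╬╬┄
┄┄╬╬╬
┄┄▲──
┄╬╬╬┄
╬┄┄░─

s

┄┄╬╬╬
┄┄╬──
┄╬▲╬┄
╬┄┄░─
╬╬╬┄░

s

┄┄╬──
┄╬╬╬┄
╬┄▲░─
╬╬╬┄░
╬╬┄─┄

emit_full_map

·┄┄─╬░░
─┄─╬┄┄░
┄██╬┄┄┄
┄█┄─┄░┄
─╬─┄┄┄─
──╬─┄█·
┄╬╬╬┄··
┄┄╬╬╬··
┄┄╬──··
┄╬╬╬┄··
╬┄▲░─··
╬╬╬┄░··
╬╬┄─┄··


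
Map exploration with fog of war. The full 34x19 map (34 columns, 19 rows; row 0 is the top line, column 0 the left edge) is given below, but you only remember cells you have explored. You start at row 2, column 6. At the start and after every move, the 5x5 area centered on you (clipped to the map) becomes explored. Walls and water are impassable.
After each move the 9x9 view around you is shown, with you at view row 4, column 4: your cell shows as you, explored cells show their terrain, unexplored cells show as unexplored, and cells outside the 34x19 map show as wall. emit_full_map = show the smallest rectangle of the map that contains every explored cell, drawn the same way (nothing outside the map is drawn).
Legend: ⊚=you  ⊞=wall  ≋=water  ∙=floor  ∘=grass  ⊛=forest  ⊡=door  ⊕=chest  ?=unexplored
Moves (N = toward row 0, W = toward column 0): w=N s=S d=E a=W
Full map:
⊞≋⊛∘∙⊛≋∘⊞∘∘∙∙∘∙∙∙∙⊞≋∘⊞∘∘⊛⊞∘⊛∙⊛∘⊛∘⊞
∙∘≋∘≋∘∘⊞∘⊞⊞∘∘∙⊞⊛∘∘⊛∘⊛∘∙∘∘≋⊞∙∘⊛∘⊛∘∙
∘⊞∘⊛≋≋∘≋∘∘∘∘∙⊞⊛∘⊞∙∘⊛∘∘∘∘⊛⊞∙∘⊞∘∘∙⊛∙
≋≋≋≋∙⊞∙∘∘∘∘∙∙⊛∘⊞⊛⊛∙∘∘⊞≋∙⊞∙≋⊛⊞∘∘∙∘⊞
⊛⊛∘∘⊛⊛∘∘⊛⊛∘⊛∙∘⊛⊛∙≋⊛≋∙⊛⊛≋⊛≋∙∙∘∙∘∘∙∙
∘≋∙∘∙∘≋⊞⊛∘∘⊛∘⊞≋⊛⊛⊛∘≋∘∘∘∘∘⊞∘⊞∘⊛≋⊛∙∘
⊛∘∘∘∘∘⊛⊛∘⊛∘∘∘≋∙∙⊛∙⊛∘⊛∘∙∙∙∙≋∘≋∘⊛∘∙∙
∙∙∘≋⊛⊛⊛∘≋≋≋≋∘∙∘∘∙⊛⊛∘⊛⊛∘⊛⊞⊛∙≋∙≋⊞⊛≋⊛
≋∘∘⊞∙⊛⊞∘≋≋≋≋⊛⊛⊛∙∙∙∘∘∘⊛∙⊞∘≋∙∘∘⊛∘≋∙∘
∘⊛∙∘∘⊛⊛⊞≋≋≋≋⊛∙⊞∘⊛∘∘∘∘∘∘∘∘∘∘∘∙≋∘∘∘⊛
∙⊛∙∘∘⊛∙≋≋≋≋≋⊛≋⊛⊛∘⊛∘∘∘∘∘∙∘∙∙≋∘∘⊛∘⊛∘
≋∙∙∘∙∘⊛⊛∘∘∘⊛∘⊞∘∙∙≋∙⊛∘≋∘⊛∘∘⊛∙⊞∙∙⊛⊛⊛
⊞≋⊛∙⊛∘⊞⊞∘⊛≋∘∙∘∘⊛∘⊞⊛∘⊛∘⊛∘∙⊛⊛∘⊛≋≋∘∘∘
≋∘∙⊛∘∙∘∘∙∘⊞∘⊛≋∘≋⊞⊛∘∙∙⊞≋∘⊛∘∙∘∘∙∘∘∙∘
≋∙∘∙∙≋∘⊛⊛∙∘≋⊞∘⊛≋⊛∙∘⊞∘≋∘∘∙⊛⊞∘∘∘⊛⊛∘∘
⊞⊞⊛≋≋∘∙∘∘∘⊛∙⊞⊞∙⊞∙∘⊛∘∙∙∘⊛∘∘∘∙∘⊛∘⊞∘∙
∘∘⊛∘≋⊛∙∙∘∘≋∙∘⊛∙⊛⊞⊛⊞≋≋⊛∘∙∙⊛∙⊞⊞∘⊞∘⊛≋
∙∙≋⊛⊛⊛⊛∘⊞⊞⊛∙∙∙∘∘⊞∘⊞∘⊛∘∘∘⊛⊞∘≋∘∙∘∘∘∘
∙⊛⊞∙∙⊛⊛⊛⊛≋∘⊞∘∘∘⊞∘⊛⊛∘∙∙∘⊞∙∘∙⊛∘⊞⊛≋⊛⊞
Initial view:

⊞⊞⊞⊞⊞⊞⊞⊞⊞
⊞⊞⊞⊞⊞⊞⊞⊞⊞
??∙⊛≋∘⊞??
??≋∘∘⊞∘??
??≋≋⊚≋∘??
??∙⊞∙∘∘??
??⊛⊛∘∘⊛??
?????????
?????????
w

⊞⊞⊞⊞⊞⊞⊞⊞⊞
⊞⊞⊞⊞⊞⊞⊞⊞⊞
⊞⊞⊞⊞⊞⊞⊞⊞⊞
??∙⊛≋∘⊞??
??≋∘⊚⊞∘??
??≋≋∘≋∘??
??∙⊞∙∘∘??
??⊛⊛∘∘⊛??
?????????

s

⊞⊞⊞⊞⊞⊞⊞⊞⊞
⊞⊞⊞⊞⊞⊞⊞⊞⊞
??∙⊛≋∘⊞??
??≋∘∘⊞∘??
??≋≋⊚≋∘??
??∙⊞∙∘∘??
??⊛⊛∘∘⊛??
?????????
?????????

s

⊞⊞⊞⊞⊞⊞⊞⊞⊞
??∙⊛≋∘⊞??
??≋∘∘⊞∘??
??≋≋∘≋∘??
??∙⊞⊚∘∘??
??⊛⊛∘∘⊛??
??∙∘≋⊞⊛??
?????????
?????????

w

⊞⊞⊞⊞⊞⊞⊞⊞⊞
⊞⊞⊞⊞⊞⊞⊞⊞⊞
??∙⊛≋∘⊞??
??≋∘∘⊞∘??
??≋≋⊚≋∘??
??∙⊞∙∘∘??
??⊛⊛∘∘⊛??
??∙∘≋⊞⊛??
?????????

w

⊞⊞⊞⊞⊞⊞⊞⊞⊞
⊞⊞⊞⊞⊞⊞⊞⊞⊞
⊞⊞⊞⊞⊞⊞⊞⊞⊞
??∙⊛≋∘⊞??
??≋∘⊚⊞∘??
??≋≋∘≋∘??
??∙⊞∙∘∘??
??⊛⊛∘∘⊛??
??∙∘≋⊞⊛??

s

⊞⊞⊞⊞⊞⊞⊞⊞⊞
⊞⊞⊞⊞⊞⊞⊞⊞⊞
??∙⊛≋∘⊞??
??≋∘∘⊞∘??
??≋≋⊚≋∘??
??∙⊞∙∘∘??
??⊛⊛∘∘⊛??
??∙∘≋⊞⊛??
?????????

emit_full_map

∙⊛≋∘⊞
≋∘∘⊞∘
≋≋⊚≋∘
∙⊞∙∘∘
⊛⊛∘∘⊛
∙∘≋⊞⊛

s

⊞⊞⊞⊞⊞⊞⊞⊞⊞
??∙⊛≋∘⊞??
??≋∘∘⊞∘??
??≋≋∘≋∘??
??∙⊞⊚∘∘??
??⊛⊛∘∘⊛??
??∙∘≋⊞⊛??
?????????
?????????


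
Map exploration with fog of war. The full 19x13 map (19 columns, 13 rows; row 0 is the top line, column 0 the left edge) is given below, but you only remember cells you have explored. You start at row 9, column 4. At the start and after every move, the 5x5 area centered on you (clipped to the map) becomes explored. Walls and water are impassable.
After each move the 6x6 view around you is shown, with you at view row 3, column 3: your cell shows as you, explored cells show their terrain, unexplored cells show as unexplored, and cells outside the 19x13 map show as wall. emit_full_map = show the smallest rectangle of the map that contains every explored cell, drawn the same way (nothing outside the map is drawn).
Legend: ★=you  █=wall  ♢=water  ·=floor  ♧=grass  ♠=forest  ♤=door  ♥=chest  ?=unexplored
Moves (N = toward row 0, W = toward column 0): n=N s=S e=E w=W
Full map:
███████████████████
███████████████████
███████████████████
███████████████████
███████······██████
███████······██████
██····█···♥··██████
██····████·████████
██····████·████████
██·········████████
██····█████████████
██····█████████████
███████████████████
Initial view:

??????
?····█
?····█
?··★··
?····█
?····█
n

??????
?····█
?····█
?··★·█
?·····
?····█

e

??????
····█·
····██
···★██
······
····██

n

??????
?████·
····█·
···★██
····██
······

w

??????
?█████
?····█
?··★·█
?····█
?·····

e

??????
█████·
····█·
···★██
····██
······

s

█████·
····█·
····██
···★██
······
····██

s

····█·
····██
····██
···★··
····██
····██

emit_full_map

█████·
····█·
····██
····██
···★··
····██
····██

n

█████·
····█·
····██
···★██
······
····██

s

····█·
····██
····██
···★··
····██
····██

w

?····█
?····█
?····█
?··★··
?····█
?····█


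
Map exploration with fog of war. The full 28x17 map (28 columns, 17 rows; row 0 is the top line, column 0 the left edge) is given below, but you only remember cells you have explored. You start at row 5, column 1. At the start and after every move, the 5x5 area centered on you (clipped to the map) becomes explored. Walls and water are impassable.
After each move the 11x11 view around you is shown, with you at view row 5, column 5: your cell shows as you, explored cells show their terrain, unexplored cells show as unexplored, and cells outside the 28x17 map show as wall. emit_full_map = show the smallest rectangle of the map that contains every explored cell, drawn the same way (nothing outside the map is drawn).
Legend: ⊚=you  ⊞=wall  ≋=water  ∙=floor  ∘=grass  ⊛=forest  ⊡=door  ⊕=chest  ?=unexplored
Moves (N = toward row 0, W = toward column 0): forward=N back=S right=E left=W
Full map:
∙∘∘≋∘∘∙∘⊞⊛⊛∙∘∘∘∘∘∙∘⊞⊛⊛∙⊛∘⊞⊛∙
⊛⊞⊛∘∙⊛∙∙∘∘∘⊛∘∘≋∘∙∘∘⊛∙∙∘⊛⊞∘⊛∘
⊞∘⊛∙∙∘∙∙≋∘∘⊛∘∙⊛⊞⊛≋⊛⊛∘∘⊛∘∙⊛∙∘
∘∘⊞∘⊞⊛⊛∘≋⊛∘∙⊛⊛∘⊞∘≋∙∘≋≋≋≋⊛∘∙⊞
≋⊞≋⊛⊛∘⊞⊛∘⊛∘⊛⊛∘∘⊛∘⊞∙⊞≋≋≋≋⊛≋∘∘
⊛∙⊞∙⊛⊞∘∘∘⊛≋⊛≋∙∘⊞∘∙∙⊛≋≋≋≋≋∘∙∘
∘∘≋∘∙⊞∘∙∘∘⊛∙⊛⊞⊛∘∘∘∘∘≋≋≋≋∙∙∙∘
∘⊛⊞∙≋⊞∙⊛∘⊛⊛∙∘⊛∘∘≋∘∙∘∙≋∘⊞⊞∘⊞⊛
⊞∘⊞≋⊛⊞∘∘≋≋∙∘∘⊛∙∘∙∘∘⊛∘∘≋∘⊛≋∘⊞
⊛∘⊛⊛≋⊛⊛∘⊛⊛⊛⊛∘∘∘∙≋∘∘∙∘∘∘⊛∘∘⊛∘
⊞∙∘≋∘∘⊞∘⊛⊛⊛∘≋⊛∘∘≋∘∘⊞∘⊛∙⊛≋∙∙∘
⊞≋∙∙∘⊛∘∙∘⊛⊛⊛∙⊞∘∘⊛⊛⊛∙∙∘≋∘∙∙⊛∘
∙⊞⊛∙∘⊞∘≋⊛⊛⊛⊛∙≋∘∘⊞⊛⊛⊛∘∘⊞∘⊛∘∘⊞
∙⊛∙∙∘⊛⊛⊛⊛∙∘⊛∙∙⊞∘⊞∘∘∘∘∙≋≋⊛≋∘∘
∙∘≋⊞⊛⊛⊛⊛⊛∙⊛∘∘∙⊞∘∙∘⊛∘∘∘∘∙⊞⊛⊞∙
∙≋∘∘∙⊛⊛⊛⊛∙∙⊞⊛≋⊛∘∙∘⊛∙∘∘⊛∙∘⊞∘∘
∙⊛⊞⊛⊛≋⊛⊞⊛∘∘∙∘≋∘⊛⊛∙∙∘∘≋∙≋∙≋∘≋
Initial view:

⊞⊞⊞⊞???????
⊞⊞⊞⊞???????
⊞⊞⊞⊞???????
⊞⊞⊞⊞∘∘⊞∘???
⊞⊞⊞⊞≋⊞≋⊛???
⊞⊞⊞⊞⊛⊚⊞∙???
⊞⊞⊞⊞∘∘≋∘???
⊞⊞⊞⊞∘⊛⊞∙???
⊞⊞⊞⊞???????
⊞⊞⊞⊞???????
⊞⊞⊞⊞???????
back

⊞⊞⊞⊞???????
⊞⊞⊞⊞???????
⊞⊞⊞⊞∘∘⊞∘???
⊞⊞⊞⊞≋⊞≋⊛???
⊞⊞⊞⊞⊛∙⊞∙???
⊞⊞⊞⊞∘⊚≋∘???
⊞⊞⊞⊞∘⊛⊞∙???
⊞⊞⊞⊞⊞∘⊞≋???
⊞⊞⊞⊞???????
⊞⊞⊞⊞???????
⊞⊞⊞⊞???????

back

⊞⊞⊞⊞???????
⊞⊞⊞⊞∘∘⊞∘???
⊞⊞⊞⊞≋⊞≋⊛???
⊞⊞⊞⊞⊛∙⊞∙???
⊞⊞⊞⊞∘∘≋∘???
⊞⊞⊞⊞∘⊚⊞∙???
⊞⊞⊞⊞⊞∘⊞≋???
⊞⊞⊞⊞⊛∘⊛⊛???
⊞⊞⊞⊞???????
⊞⊞⊞⊞???????
⊞⊞⊞⊞???????

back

⊞⊞⊞⊞∘∘⊞∘???
⊞⊞⊞⊞≋⊞≋⊛???
⊞⊞⊞⊞⊛∙⊞∙???
⊞⊞⊞⊞∘∘≋∘???
⊞⊞⊞⊞∘⊛⊞∙???
⊞⊞⊞⊞⊞⊚⊞≋???
⊞⊞⊞⊞⊛∘⊛⊛???
⊞⊞⊞⊞⊞∙∘≋???
⊞⊞⊞⊞???????
⊞⊞⊞⊞???????
⊞⊞⊞⊞???????

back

⊞⊞⊞⊞≋⊞≋⊛???
⊞⊞⊞⊞⊛∙⊞∙???
⊞⊞⊞⊞∘∘≋∘???
⊞⊞⊞⊞∘⊛⊞∙???
⊞⊞⊞⊞⊞∘⊞≋???
⊞⊞⊞⊞⊛⊚⊛⊛???
⊞⊞⊞⊞⊞∙∘≋???
⊞⊞⊞⊞⊞≋∙∙???
⊞⊞⊞⊞???????
⊞⊞⊞⊞???????
⊞⊞⊞⊞???????

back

⊞⊞⊞⊞⊛∙⊞∙???
⊞⊞⊞⊞∘∘≋∘???
⊞⊞⊞⊞∘⊛⊞∙???
⊞⊞⊞⊞⊞∘⊞≋???
⊞⊞⊞⊞⊛∘⊛⊛???
⊞⊞⊞⊞⊞⊚∘≋???
⊞⊞⊞⊞⊞≋∙∙???
⊞⊞⊞⊞∙⊞⊛∙???
⊞⊞⊞⊞???????
⊞⊞⊞⊞???????
⊞⊞⊞⊞???????

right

⊞⊞⊞⊛∙⊞∙????
⊞⊞⊞∘∘≋∘????
⊞⊞⊞∘⊛⊞∙????
⊞⊞⊞⊞∘⊞≋⊛???
⊞⊞⊞⊛∘⊛⊛≋???
⊞⊞⊞⊞∙⊚≋∘???
⊞⊞⊞⊞≋∙∙∘???
⊞⊞⊞∙⊞⊛∙∘???
⊞⊞⊞????????
⊞⊞⊞????????
⊞⊞⊞????????

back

⊞⊞⊞∘∘≋∘????
⊞⊞⊞∘⊛⊞∙????
⊞⊞⊞⊞∘⊞≋⊛???
⊞⊞⊞⊛∘⊛⊛≋???
⊞⊞⊞⊞∙∘≋∘???
⊞⊞⊞⊞≋⊚∙∘???
⊞⊞⊞∙⊞⊛∙∘???
⊞⊞⊞∙⊛∙∙∘???
⊞⊞⊞????????
⊞⊞⊞????????
⊞⊞⊞????????

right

⊞⊞∘∘≋∘?????
⊞⊞∘⊛⊞∙?????
⊞⊞⊞∘⊞≋⊛????
⊞⊞⊛∘⊛⊛≋⊛???
⊞⊞⊞∙∘≋∘∘???
⊞⊞⊞≋∙⊚∘⊛???
⊞⊞∙⊞⊛∙∘⊞???
⊞⊞∙⊛∙∙∘⊛???
⊞⊞?????????
⊞⊞?????????
⊞⊞?????????

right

⊞∘∘≋∘??????
⊞∘⊛⊞∙??????
⊞⊞∘⊞≋⊛?????
⊞⊛∘⊛⊛≋⊛⊛???
⊞⊞∙∘≋∘∘⊞???
⊞⊞≋∙∙⊚⊛∘???
⊞∙⊞⊛∙∘⊞∘???
⊞∙⊛∙∙∘⊛⊛???
⊞??????????
⊞??????????
⊞??????????

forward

⊞⊛∙⊞∙??????
⊞∘∘≋∘??????
⊞∘⊛⊞∙??????
⊞⊞∘⊞≋⊛⊞∘???
⊞⊛∘⊛⊛≋⊛⊛???
⊞⊞∙∘≋⊚∘⊞???
⊞⊞≋∙∙∘⊛∘???
⊞∙⊞⊛∙∘⊞∘???
⊞∙⊛∙∙∘⊛⊛???
⊞??????????
⊞??????????

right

⊛∙⊞∙???????
∘∘≋∘???????
∘⊛⊞∙???????
⊞∘⊞≋⊛⊞∘∘???
⊛∘⊛⊛≋⊛⊛∘???
⊞∙∘≋∘⊚⊞∘???
⊞≋∙∙∘⊛∘∙???
∙⊞⊛∙∘⊞∘≋???
∙⊛∙∙∘⊛⊛????
???????????
???????????

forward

≋⊞≋⊛???????
⊛∙⊞∙???????
∘∘≋∘???????
∘⊛⊞∙≋⊞∙⊛???
⊞∘⊞≋⊛⊞∘∘???
⊛∘⊛⊛≋⊚⊛∘???
⊞∙∘≋∘∘⊞∘???
⊞≋∙∙∘⊛∘∙???
∙⊞⊛∙∘⊞∘≋???
∙⊛∙∙∘⊛⊛????
???????????

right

⊞≋⊛????????
∙⊞∙????????
∘≋∘????????
⊛⊞∙≋⊞∙⊛∘???
∘⊞≋⊛⊞∘∘≋???
∘⊛⊛≋⊛⊚∘⊛???
∙∘≋∘∘⊞∘⊛???
≋∙∙∘⊛∘∙∘???
⊞⊛∙∘⊞∘≋????
⊛∙∙∘⊛⊛?????
???????????

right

≋⊛?????????
⊞∙?????????
≋∘?????????
⊞∙≋⊞∙⊛∘⊛???
⊞≋⊛⊞∘∘≋≋???
⊛⊛≋⊛⊛⊚⊛⊛???
∘≋∘∘⊞∘⊛⊛???
∙∙∘⊛∘∙∘⊛???
⊛∙∘⊞∘≋?????
∙∙∘⊛⊛??????
???????????

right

⊛??????????
∙??????????
∘??????????
∙≋⊞∙⊛∘⊛⊛???
≋⊛⊞∘∘≋≋∙???
⊛≋⊛⊛∘⊚⊛⊛???
≋∘∘⊞∘⊛⊛⊛???
∙∘⊛∘∙∘⊛⊛???
∙∘⊞∘≋??????
∙∘⊛⊛???????
???????????

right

???????????
???????????
???????????
≋⊞∙⊛∘⊛⊛∙???
⊛⊞∘∘≋≋∙∘???
≋⊛⊛∘⊛⊚⊛⊛???
∘∘⊞∘⊛⊛⊛∘???
∘⊛∘∙∘⊛⊛⊛???
∘⊞∘≋???????
∘⊛⊛????????
???????????

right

???????????
???????????
???????????
⊞∙⊛∘⊛⊛∙∘???
⊞∘∘≋≋∙∘∘???
⊛⊛∘⊛⊛⊚⊛∘???
∘⊞∘⊛⊛⊛∘≋???
⊛∘∙∘⊛⊛⊛∙???
⊞∘≋????????
⊛⊛?????????
???????????

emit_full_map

∘∘⊞∘?????????
≋⊞≋⊛?????????
⊛∙⊞∙?????????
∘∘≋∘?????????
∘⊛⊞∙≋⊞∙⊛∘⊛⊛∙∘
⊞∘⊞≋⊛⊞∘∘≋≋∙∘∘
⊛∘⊛⊛≋⊛⊛∘⊛⊛⊚⊛∘
⊞∙∘≋∘∘⊞∘⊛⊛⊛∘≋
⊞≋∙∙∘⊛∘∙∘⊛⊛⊛∙
∙⊞⊛∙∘⊞∘≋?????
∙⊛∙∙∘⊛⊛??????

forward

???????????
???????????
???????????
???∘∘⊛∙⊛???
⊞∙⊛∘⊛⊛∙∘???
⊞∘∘≋≋⊚∘∘???
⊛⊛∘⊛⊛⊛⊛∘???
∘⊞∘⊛⊛⊛∘≋???
⊛∘∙∘⊛⊛⊛∙???
⊞∘≋????????
⊛⊛?????????

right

???????????
???????????
???????????
??∘∘⊛∙⊛⊞???
∙⊛∘⊛⊛∙∘⊛???
∘∘≋≋∙⊚∘⊛???
⊛∘⊛⊛⊛⊛∘∘???
⊞∘⊛⊛⊛∘≋⊛???
∘∙∘⊛⊛⊛∙????
∘≋?????????
⊛??????????

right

???????????
???????????
???????????
?∘∘⊛∙⊛⊞⊛???
⊛∘⊛⊛∙∘⊛∘???
∘≋≋∙∘⊚⊛∙???
∘⊛⊛⊛⊛∘∘∘???
∘⊛⊛⊛∘≋⊛∘???
∙∘⊛⊛⊛∙?????
≋??????????
???????????

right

???????????
???????????
???????????
∘∘⊛∙⊛⊞⊛∘???
∘⊛⊛∙∘⊛∘∘???
≋≋∙∘∘⊚∙∘???
⊛⊛⊛⊛∘∘∘∙???
⊛⊛⊛∘≋⊛∘∘???
∘⊛⊛⊛∙??????
???????????
???????????

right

???????????
???????????
???????????
∘⊛∙⊛⊞⊛∘∘???
⊛⊛∙∘⊛∘∘≋???
≋∙∘∘⊛⊚∘∙???
⊛⊛⊛∘∘∘∙≋???
⊛⊛∘≋⊛∘∘≋???
⊛⊛⊛∙???????
???????????
???????????

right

???????????
???????????
???????????
⊛∙⊛⊞⊛∘∘∘???
⊛∙∘⊛∘∘≋∘???
∙∘∘⊛∙⊚∙∘???
⊛⊛∘∘∘∙≋∘???
⊛∘≋⊛∘∘≋∘???
⊛⊛∙????????
???????????
???????????

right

???????????
???????????
???????????
∙⊛⊞⊛∘∘∘∘???
∙∘⊛∘∘≋∘∙???
∘∘⊛∙∘⊚∘∘???
⊛∘∘∘∙≋∘∘???
∘≋⊛∘∘≋∘∘???
⊛∙?????????
???????????
???????????

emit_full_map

∘∘⊞∘???????????????
≋⊞≋⊛???????????????
⊛∙⊞∙???????????????
∘∘≋∘????∘∘⊛∙⊛⊞⊛∘∘∘∘
∘⊛⊞∙≋⊞∙⊛∘⊛⊛∙∘⊛∘∘≋∘∙
⊞∘⊞≋⊛⊞∘∘≋≋∙∘∘⊛∙∘⊚∘∘
⊛∘⊛⊛≋⊛⊛∘⊛⊛⊛⊛∘∘∘∙≋∘∘
⊞∙∘≋∘∘⊞∘⊛⊛⊛∘≋⊛∘∘≋∘∘
⊞≋∙∙∘⊛∘∙∘⊛⊛⊛∙??????
∙⊞⊛∙∘⊞∘≋???????????
∙⊛∙∙∘⊛⊛????????????


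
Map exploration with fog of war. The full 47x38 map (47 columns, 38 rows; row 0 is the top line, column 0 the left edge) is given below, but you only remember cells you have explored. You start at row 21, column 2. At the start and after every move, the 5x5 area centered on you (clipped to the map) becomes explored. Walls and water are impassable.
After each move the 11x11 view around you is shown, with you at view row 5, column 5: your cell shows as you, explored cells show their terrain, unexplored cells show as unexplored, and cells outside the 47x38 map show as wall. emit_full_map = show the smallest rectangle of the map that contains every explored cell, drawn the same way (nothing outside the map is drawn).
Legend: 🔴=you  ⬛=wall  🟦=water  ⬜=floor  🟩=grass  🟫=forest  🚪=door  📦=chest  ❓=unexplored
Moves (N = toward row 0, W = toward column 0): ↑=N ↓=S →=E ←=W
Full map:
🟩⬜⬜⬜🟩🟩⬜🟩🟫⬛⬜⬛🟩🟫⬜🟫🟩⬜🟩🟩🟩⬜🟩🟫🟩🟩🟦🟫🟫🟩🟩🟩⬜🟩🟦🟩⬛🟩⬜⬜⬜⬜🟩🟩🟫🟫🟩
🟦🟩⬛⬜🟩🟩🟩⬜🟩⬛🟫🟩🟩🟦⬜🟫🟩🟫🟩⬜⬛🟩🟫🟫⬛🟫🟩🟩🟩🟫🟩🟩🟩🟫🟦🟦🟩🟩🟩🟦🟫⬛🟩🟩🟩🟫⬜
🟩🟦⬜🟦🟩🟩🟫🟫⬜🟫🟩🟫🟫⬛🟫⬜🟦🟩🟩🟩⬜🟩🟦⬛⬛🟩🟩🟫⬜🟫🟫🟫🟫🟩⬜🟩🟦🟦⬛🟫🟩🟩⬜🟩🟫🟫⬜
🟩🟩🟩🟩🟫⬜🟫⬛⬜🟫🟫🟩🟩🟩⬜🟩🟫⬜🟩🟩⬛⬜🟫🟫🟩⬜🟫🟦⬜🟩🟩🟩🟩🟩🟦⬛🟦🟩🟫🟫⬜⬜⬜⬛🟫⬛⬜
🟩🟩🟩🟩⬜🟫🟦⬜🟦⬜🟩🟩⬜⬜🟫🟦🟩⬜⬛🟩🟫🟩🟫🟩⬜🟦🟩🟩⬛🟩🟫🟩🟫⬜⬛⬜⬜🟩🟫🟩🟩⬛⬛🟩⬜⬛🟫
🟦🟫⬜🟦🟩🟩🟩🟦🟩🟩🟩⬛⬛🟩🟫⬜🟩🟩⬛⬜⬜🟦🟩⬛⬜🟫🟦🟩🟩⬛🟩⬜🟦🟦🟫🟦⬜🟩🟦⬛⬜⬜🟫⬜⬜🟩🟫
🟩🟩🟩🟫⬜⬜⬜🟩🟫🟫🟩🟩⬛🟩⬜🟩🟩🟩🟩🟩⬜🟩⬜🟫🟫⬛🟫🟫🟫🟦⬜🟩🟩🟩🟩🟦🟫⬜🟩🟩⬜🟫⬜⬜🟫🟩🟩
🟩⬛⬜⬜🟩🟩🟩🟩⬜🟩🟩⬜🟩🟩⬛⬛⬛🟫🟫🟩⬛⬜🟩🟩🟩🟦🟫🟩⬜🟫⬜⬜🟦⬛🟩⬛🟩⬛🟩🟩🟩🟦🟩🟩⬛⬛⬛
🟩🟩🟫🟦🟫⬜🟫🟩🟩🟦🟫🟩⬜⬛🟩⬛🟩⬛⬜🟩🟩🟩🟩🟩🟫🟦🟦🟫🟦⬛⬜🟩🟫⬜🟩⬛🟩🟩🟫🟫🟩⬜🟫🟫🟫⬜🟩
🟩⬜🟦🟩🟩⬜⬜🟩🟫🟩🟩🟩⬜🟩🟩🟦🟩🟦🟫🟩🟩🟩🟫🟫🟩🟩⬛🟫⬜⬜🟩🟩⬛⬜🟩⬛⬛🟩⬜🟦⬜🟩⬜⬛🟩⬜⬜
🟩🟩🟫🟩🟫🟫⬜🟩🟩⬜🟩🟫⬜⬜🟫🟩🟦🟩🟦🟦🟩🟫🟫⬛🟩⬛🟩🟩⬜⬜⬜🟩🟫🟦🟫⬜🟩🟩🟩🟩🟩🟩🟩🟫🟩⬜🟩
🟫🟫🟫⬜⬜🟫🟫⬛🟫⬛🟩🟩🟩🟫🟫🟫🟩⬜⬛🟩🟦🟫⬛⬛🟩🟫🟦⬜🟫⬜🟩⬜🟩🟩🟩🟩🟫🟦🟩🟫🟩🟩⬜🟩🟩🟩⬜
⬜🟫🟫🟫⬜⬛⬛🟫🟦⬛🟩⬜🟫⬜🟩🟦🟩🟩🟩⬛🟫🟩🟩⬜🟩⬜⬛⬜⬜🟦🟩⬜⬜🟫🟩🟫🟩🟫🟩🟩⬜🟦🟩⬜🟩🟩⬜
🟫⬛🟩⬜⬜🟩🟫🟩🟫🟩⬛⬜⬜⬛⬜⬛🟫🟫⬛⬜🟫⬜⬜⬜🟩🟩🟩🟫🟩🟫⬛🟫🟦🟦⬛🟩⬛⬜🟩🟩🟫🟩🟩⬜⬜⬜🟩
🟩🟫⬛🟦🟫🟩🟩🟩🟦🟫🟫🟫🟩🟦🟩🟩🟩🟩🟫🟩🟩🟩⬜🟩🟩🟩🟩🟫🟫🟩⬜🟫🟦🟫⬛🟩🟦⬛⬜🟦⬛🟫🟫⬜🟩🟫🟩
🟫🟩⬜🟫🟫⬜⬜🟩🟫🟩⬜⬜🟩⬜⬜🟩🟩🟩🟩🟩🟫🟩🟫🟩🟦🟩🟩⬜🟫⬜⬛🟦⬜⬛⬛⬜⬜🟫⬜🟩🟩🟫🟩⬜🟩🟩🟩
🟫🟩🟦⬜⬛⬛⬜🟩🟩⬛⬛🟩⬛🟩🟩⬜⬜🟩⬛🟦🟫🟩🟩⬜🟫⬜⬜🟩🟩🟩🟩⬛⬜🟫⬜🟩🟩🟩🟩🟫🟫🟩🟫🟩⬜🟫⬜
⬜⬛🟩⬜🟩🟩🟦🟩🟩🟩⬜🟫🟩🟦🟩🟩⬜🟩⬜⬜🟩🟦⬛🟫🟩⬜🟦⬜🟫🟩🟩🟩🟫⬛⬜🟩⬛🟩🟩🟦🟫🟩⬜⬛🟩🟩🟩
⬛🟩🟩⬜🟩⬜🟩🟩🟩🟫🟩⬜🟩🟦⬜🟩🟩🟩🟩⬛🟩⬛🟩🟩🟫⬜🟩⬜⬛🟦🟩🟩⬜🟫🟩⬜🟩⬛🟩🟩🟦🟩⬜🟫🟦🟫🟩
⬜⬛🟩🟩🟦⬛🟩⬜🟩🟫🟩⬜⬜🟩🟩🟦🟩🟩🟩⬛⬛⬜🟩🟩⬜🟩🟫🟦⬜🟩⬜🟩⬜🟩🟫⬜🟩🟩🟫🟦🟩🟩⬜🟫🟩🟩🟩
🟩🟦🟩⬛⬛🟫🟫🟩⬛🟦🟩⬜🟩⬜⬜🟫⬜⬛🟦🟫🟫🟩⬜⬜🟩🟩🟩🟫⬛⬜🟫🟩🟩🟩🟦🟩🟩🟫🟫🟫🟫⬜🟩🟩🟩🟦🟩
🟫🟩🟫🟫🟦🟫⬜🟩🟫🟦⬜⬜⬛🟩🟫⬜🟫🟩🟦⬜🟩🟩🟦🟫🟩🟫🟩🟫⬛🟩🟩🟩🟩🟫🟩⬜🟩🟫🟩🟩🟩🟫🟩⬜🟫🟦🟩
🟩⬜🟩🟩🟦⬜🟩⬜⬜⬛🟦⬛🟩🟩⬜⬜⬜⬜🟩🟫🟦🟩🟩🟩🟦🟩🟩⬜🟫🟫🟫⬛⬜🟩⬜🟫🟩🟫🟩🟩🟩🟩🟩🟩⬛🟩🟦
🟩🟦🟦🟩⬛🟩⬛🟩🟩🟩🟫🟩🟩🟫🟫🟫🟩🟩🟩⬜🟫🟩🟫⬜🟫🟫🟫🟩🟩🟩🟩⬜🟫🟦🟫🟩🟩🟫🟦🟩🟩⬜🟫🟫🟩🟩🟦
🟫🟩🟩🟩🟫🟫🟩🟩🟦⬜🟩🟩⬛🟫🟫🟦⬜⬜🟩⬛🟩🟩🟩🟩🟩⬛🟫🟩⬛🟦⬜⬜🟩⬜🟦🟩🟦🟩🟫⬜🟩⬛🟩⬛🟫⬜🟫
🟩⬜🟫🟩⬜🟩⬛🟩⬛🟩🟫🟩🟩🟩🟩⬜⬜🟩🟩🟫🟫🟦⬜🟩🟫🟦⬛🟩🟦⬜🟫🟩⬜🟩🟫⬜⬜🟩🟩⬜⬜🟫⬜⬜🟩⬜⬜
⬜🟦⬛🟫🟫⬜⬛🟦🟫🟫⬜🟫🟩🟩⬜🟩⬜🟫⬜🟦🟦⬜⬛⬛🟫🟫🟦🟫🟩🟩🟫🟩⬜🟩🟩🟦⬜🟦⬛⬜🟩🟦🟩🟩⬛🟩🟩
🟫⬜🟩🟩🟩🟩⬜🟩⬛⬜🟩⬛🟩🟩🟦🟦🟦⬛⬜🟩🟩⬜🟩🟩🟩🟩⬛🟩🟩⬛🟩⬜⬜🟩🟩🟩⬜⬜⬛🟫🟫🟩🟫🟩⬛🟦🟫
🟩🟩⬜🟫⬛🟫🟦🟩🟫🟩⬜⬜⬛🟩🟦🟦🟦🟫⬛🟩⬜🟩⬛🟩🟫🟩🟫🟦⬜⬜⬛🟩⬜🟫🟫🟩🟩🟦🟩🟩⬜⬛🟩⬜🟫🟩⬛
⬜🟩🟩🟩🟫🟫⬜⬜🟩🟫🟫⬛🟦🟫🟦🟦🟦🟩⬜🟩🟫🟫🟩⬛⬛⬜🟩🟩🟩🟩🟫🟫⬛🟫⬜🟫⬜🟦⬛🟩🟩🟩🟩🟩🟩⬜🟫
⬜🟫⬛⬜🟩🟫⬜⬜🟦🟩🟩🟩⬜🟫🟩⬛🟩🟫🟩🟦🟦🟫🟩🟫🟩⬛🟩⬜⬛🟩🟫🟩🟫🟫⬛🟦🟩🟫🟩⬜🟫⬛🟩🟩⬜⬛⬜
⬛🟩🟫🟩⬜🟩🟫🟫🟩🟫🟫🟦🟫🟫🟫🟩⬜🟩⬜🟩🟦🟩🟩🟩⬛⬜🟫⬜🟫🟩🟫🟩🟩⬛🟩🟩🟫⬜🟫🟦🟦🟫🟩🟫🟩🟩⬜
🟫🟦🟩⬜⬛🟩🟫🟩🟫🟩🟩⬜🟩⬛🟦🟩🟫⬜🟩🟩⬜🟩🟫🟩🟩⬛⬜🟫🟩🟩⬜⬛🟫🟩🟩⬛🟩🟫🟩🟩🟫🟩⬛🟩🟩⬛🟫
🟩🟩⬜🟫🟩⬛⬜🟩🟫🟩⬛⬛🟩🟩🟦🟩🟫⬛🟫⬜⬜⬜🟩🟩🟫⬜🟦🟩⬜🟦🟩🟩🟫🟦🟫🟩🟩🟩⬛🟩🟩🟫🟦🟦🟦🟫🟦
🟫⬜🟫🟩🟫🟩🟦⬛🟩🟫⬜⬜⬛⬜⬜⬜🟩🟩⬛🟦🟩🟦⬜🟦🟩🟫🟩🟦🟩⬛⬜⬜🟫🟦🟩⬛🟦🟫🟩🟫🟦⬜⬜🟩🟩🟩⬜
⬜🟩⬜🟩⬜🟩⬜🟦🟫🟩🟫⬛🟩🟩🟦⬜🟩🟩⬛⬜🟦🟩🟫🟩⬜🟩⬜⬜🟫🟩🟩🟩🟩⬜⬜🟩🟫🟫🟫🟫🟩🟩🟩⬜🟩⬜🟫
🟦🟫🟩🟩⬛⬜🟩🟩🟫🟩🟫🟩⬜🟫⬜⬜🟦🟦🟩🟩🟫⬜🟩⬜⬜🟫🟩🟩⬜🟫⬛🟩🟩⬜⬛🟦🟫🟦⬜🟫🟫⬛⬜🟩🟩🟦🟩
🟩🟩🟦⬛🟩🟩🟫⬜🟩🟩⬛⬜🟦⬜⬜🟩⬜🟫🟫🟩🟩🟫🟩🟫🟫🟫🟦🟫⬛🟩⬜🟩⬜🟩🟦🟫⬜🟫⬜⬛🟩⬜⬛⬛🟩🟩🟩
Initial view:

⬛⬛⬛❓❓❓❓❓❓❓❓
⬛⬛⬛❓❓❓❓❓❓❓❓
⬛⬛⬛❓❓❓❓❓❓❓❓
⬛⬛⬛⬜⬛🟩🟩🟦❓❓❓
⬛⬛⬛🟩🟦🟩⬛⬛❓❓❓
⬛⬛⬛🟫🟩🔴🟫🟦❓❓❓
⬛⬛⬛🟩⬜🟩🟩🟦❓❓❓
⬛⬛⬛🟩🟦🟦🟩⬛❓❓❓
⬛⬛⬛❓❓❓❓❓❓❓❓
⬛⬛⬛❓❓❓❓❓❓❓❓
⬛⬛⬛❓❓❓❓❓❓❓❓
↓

⬛⬛⬛❓❓❓❓❓❓❓❓
⬛⬛⬛❓❓❓❓❓❓❓❓
⬛⬛⬛⬜⬛🟩🟩🟦❓❓❓
⬛⬛⬛🟩🟦🟩⬛⬛❓❓❓
⬛⬛⬛🟫🟩🟫🟫🟦❓❓❓
⬛⬛⬛🟩⬜🔴🟩🟦❓❓❓
⬛⬛⬛🟩🟦🟦🟩⬛❓❓❓
⬛⬛⬛🟫🟩🟩🟩🟫❓❓❓
⬛⬛⬛❓❓❓❓❓❓❓❓
⬛⬛⬛❓❓❓❓❓❓❓❓
⬛⬛⬛❓❓❓❓❓❓❓❓

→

⬛⬛❓❓❓❓❓❓❓❓❓
⬛⬛❓❓❓❓❓❓❓❓❓
⬛⬛⬜⬛🟩🟩🟦❓❓❓❓
⬛⬛🟩🟦🟩⬛⬛🟫❓❓❓
⬛⬛🟫🟩🟫🟫🟦🟫❓❓❓
⬛⬛🟩⬜🟩🔴🟦⬜❓❓❓
⬛⬛🟩🟦🟦🟩⬛🟩❓❓❓
⬛⬛🟫🟩🟩🟩🟫🟫❓❓❓
⬛⬛❓❓❓❓❓❓❓❓❓
⬛⬛❓❓❓❓❓❓❓❓❓
⬛⬛❓❓❓❓❓❓❓❓❓

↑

⬛⬛❓❓❓❓❓❓❓❓❓
⬛⬛❓❓❓❓❓❓❓❓❓
⬛⬛❓❓❓❓❓❓❓❓❓
⬛⬛⬜⬛🟩🟩🟦⬛❓❓❓
⬛⬛🟩🟦🟩⬛⬛🟫❓❓❓
⬛⬛🟫🟩🟫🔴🟦🟫❓❓❓
⬛⬛🟩⬜🟩🟩🟦⬜❓❓❓
⬛⬛🟩🟦🟦🟩⬛🟩❓❓❓
⬛⬛🟫🟩🟩🟩🟫🟫❓❓❓
⬛⬛❓❓❓❓❓❓❓❓❓
⬛⬛❓❓❓❓❓❓❓❓❓

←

⬛⬛⬛❓❓❓❓❓❓❓❓
⬛⬛⬛❓❓❓❓❓❓❓❓
⬛⬛⬛❓❓❓❓❓❓❓❓
⬛⬛⬛⬜⬛🟩🟩🟦⬛❓❓
⬛⬛⬛🟩🟦🟩⬛⬛🟫❓❓
⬛⬛⬛🟫🟩🔴🟫🟦🟫❓❓
⬛⬛⬛🟩⬜🟩🟩🟦⬜❓❓
⬛⬛⬛🟩🟦🟦🟩⬛🟩❓❓
⬛⬛⬛🟫🟩🟩🟩🟫🟫❓❓
⬛⬛⬛❓❓❓❓❓❓❓❓
⬛⬛⬛❓❓❓❓❓❓❓❓

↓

⬛⬛⬛❓❓❓❓❓❓❓❓
⬛⬛⬛❓❓❓❓❓❓❓❓
⬛⬛⬛⬜⬛🟩🟩🟦⬛❓❓
⬛⬛⬛🟩🟦🟩⬛⬛🟫❓❓
⬛⬛⬛🟫🟩🟫🟫🟦🟫❓❓
⬛⬛⬛🟩⬜🔴🟩🟦⬜❓❓
⬛⬛⬛🟩🟦🟦🟩⬛🟩❓❓
⬛⬛⬛🟫🟩🟩🟩🟫🟫❓❓
⬛⬛⬛❓❓❓❓❓❓❓❓
⬛⬛⬛❓❓❓❓❓❓❓❓
⬛⬛⬛❓❓❓❓❓❓❓❓

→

⬛⬛❓❓❓❓❓❓❓❓❓
⬛⬛❓❓❓❓❓❓❓❓❓
⬛⬛⬜⬛🟩🟩🟦⬛❓❓❓
⬛⬛🟩🟦🟩⬛⬛🟫❓❓❓
⬛⬛🟫🟩🟫🟫🟦🟫❓❓❓
⬛⬛🟩⬜🟩🔴🟦⬜❓❓❓
⬛⬛🟩🟦🟦🟩⬛🟩❓❓❓
⬛⬛🟫🟩🟩🟩🟫🟫❓❓❓
⬛⬛❓❓❓❓❓❓❓❓❓
⬛⬛❓❓❓❓❓❓❓❓❓
⬛⬛❓❓❓❓❓❓❓❓❓

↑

⬛⬛❓❓❓❓❓❓❓❓❓
⬛⬛❓❓❓❓❓❓❓❓❓
⬛⬛❓❓❓❓❓❓❓❓❓
⬛⬛⬜⬛🟩🟩🟦⬛❓❓❓
⬛⬛🟩🟦🟩⬛⬛🟫❓❓❓
⬛⬛🟫🟩🟫🔴🟦🟫❓❓❓
⬛⬛🟩⬜🟩🟩🟦⬜❓❓❓
⬛⬛🟩🟦🟦🟩⬛🟩❓❓❓
⬛⬛🟫🟩🟩🟩🟫🟫❓❓❓
⬛⬛❓❓❓❓❓❓❓❓❓
⬛⬛❓❓❓❓❓❓❓❓❓

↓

⬛⬛❓❓❓❓❓❓❓❓❓
⬛⬛❓❓❓❓❓❓❓❓❓
⬛⬛⬜⬛🟩🟩🟦⬛❓❓❓
⬛⬛🟩🟦🟩⬛⬛🟫❓❓❓
⬛⬛🟫🟩🟫🟫🟦🟫❓❓❓
⬛⬛🟩⬜🟩🔴🟦⬜❓❓❓
⬛⬛🟩🟦🟦🟩⬛🟩❓❓❓
⬛⬛🟫🟩🟩🟩🟫🟫❓❓❓
⬛⬛❓❓❓❓❓❓❓❓❓
⬛⬛❓❓❓❓❓❓❓❓❓
⬛⬛❓❓❓❓❓❓❓❓❓

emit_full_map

⬜⬛🟩🟩🟦⬛
🟩🟦🟩⬛⬛🟫
🟫🟩🟫🟫🟦🟫
🟩⬜🟩🔴🟦⬜
🟩🟦🟦🟩⬛🟩
🟫🟩🟩🟩🟫🟫

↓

⬛⬛❓❓❓❓❓❓❓❓❓
⬛⬛⬜⬛🟩🟩🟦⬛❓❓❓
⬛⬛🟩🟦🟩⬛⬛🟫❓❓❓
⬛⬛🟫🟩🟫🟫🟦🟫❓❓❓
⬛⬛🟩⬜🟩🟩🟦⬜❓❓❓
⬛⬛🟩🟦🟦🔴⬛🟩❓❓❓
⬛⬛🟫🟩🟩🟩🟫🟫❓❓❓
⬛⬛❓⬜🟫🟩⬜🟩❓❓❓
⬛⬛❓❓❓❓❓❓❓❓❓
⬛⬛❓❓❓❓❓❓❓❓❓
⬛⬛❓❓❓❓❓❓❓❓❓

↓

⬛⬛⬜⬛🟩🟩🟦⬛❓❓❓
⬛⬛🟩🟦🟩⬛⬛🟫❓❓❓
⬛⬛🟫🟩🟫🟫🟦🟫❓❓❓
⬛⬛🟩⬜🟩🟩🟦⬜❓❓❓
⬛⬛🟩🟦🟦🟩⬛🟩❓❓❓
⬛⬛🟫🟩🟩🔴🟫🟫❓❓❓
⬛⬛❓⬜🟫🟩⬜🟩❓❓❓
⬛⬛❓🟦⬛🟫🟫⬜❓❓❓
⬛⬛❓❓❓❓❓❓❓❓❓
⬛⬛❓❓❓❓❓❓❓❓❓
⬛⬛❓❓❓❓❓❓❓❓❓

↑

⬛⬛❓❓❓❓❓❓❓❓❓
⬛⬛⬜⬛🟩🟩🟦⬛❓❓❓
⬛⬛🟩🟦🟩⬛⬛🟫❓❓❓
⬛⬛🟫🟩🟫🟫🟦🟫❓❓❓
⬛⬛🟩⬜🟩🟩🟦⬜❓❓❓
⬛⬛🟩🟦🟦🔴⬛🟩❓❓❓
⬛⬛🟫🟩🟩🟩🟫🟫❓❓❓
⬛⬛❓⬜🟫🟩⬜🟩❓❓❓
⬛⬛❓🟦⬛🟫🟫⬜❓❓❓
⬛⬛❓❓❓❓❓❓❓❓❓
⬛⬛❓❓❓❓❓❓❓❓❓

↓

⬛⬛⬜⬛🟩🟩🟦⬛❓❓❓
⬛⬛🟩🟦🟩⬛⬛🟫❓❓❓
⬛⬛🟫🟩🟫🟫🟦🟫❓❓❓
⬛⬛🟩⬜🟩🟩🟦⬜❓❓❓
⬛⬛🟩🟦🟦🟩⬛🟩❓❓❓
⬛⬛🟫🟩🟩🔴🟫🟫❓❓❓
⬛⬛❓⬜🟫🟩⬜🟩❓❓❓
⬛⬛❓🟦⬛🟫🟫⬜❓❓❓
⬛⬛❓❓❓❓❓❓❓❓❓
⬛⬛❓❓❓❓❓❓❓❓❓
⬛⬛❓❓❓❓❓❓❓❓❓

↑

⬛⬛❓❓❓❓❓❓❓❓❓
⬛⬛⬜⬛🟩🟩🟦⬛❓❓❓
⬛⬛🟩🟦🟩⬛⬛🟫❓❓❓
⬛⬛🟫🟩🟫🟫🟦🟫❓❓❓
⬛⬛🟩⬜🟩🟩🟦⬜❓❓❓
⬛⬛🟩🟦🟦🔴⬛🟩❓❓❓
⬛⬛🟫🟩🟩🟩🟫🟫❓❓❓
⬛⬛❓⬜🟫🟩⬜🟩❓❓❓
⬛⬛❓🟦⬛🟫🟫⬜❓❓❓
⬛⬛❓❓❓❓❓❓❓❓❓
⬛⬛❓❓❓❓❓❓❓❓❓

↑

⬛⬛❓❓❓❓❓❓❓❓❓
⬛⬛❓❓❓❓❓❓❓❓❓
⬛⬛⬜⬛🟩🟩🟦⬛❓❓❓
⬛⬛🟩🟦🟩⬛⬛🟫❓❓❓
⬛⬛🟫🟩🟫🟫🟦🟫❓❓❓
⬛⬛🟩⬜🟩🔴🟦⬜❓❓❓
⬛⬛🟩🟦🟦🟩⬛🟩❓❓❓
⬛⬛🟫🟩🟩🟩🟫🟫❓❓❓
⬛⬛❓⬜🟫🟩⬜🟩❓❓❓
⬛⬛❓🟦⬛🟫🟫⬜❓❓❓
⬛⬛❓❓❓❓❓❓❓❓❓

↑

⬛⬛❓❓❓❓❓❓❓❓❓
⬛⬛❓❓❓❓❓❓❓❓❓
⬛⬛❓❓❓❓❓❓❓❓❓
⬛⬛⬜⬛🟩🟩🟦⬛❓❓❓
⬛⬛🟩🟦🟩⬛⬛🟫❓❓❓
⬛⬛🟫🟩🟫🔴🟦🟫❓❓❓
⬛⬛🟩⬜🟩🟩🟦⬜❓❓❓
⬛⬛🟩🟦🟦🟩⬛🟩❓❓❓
⬛⬛🟫🟩🟩🟩🟫🟫❓❓❓
⬛⬛❓⬜🟫🟩⬜🟩❓❓❓
⬛⬛❓🟦⬛🟫🟫⬜❓❓❓

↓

⬛⬛❓❓❓❓❓❓❓❓❓
⬛⬛❓❓❓❓❓❓❓❓❓
⬛⬛⬜⬛🟩🟩🟦⬛❓❓❓
⬛⬛🟩🟦🟩⬛⬛🟫❓❓❓
⬛⬛🟫🟩🟫🟫🟦🟫❓❓❓
⬛⬛🟩⬜🟩🔴🟦⬜❓❓❓
⬛⬛🟩🟦🟦🟩⬛🟩❓❓❓
⬛⬛🟫🟩🟩🟩🟫🟫❓❓❓
⬛⬛❓⬜🟫🟩⬜🟩❓❓❓
⬛⬛❓🟦⬛🟫🟫⬜❓❓❓
⬛⬛❓❓❓❓❓❓❓❓❓

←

⬛⬛⬛❓❓❓❓❓❓❓❓
⬛⬛⬛❓❓❓❓❓❓❓❓
⬛⬛⬛⬜⬛🟩🟩🟦⬛❓❓
⬛⬛⬛🟩🟦🟩⬛⬛🟫❓❓
⬛⬛⬛🟫🟩🟫🟫🟦🟫❓❓
⬛⬛⬛🟩⬜🔴🟩🟦⬜❓❓
⬛⬛⬛🟩🟦🟦🟩⬛🟩❓❓
⬛⬛⬛🟫🟩🟩🟩🟫🟫❓❓
⬛⬛⬛❓⬜🟫🟩⬜🟩❓❓
⬛⬛⬛❓🟦⬛🟫🟫⬜❓❓
⬛⬛⬛❓❓❓❓❓❓❓❓

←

⬛⬛⬛⬛❓❓❓❓❓❓❓
⬛⬛⬛⬛❓❓❓❓❓❓❓
⬛⬛⬛⬛⬜⬛🟩🟩🟦⬛❓
⬛⬛⬛⬛🟩🟦🟩⬛⬛🟫❓
⬛⬛⬛⬛🟫🟩🟫🟫🟦🟫❓
⬛⬛⬛⬛🟩🔴🟩🟩🟦⬜❓
⬛⬛⬛⬛🟩🟦🟦🟩⬛🟩❓
⬛⬛⬛⬛🟫🟩🟩🟩🟫🟫❓
⬛⬛⬛⬛❓⬜🟫🟩⬜🟩❓
⬛⬛⬛⬛❓🟦⬛🟫🟫⬜❓
⬛⬛⬛⬛❓❓❓❓❓❓❓

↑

⬛⬛⬛⬛❓❓❓❓❓❓❓
⬛⬛⬛⬛❓❓❓❓❓❓❓
⬛⬛⬛⬛❓❓❓❓❓❓❓
⬛⬛⬛⬛⬜⬛🟩🟩🟦⬛❓
⬛⬛⬛⬛🟩🟦🟩⬛⬛🟫❓
⬛⬛⬛⬛🟫🔴🟫🟫🟦🟫❓
⬛⬛⬛⬛🟩⬜🟩🟩🟦⬜❓
⬛⬛⬛⬛🟩🟦🟦🟩⬛🟩❓
⬛⬛⬛⬛🟫🟩🟩🟩🟫🟫❓
⬛⬛⬛⬛❓⬜🟫🟩⬜🟩❓
⬛⬛⬛⬛❓🟦⬛🟫🟫⬜❓

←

⬛⬛⬛⬛⬛❓❓❓❓❓❓
⬛⬛⬛⬛⬛❓❓❓❓❓❓
⬛⬛⬛⬛⬛❓❓❓❓❓❓
⬛⬛⬛⬛⬛⬜⬛🟩🟩🟦⬛
⬛⬛⬛⬛⬛🟩🟦🟩⬛⬛🟫
⬛⬛⬛⬛⬛🔴🟩🟫🟫🟦🟫
⬛⬛⬛⬛⬛🟩⬜🟩🟩🟦⬜
⬛⬛⬛⬛⬛🟩🟦🟦🟩⬛🟩
⬛⬛⬛⬛⬛🟫🟩🟩🟩🟫🟫
⬛⬛⬛⬛⬛❓⬜🟫🟩⬜🟩
⬛⬛⬛⬛⬛❓🟦⬛🟫🟫⬜

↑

⬛⬛⬛⬛⬛❓❓❓❓❓❓
⬛⬛⬛⬛⬛❓❓❓❓❓❓
⬛⬛⬛⬛⬛❓❓❓❓❓❓
⬛⬛⬛⬛⬛⬛🟩🟩❓❓❓
⬛⬛⬛⬛⬛⬜⬛🟩🟩🟦⬛
⬛⬛⬛⬛⬛🔴🟦🟩⬛⬛🟫
⬛⬛⬛⬛⬛🟫🟩🟫🟫🟦🟫
⬛⬛⬛⬛⬛🟩⬜🟩🟩🟦⬜
⬛⬛⬛⬛⬛🟩🟦🟦🟩⬛🟩
⬛⬛⬛⬛⬛🟫🟩🟩🟩🟫🟫
⬛⬛⬛⬛⬛❓⬜🟫🟩⬜🟩

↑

⬛⬛⬛⬛⬛❓❓❓❓❓❓
⬛⬛⬛⬛⬛❓❓❓❓❓❓
⬛⬛⬛⬛⬛❓❓❓❓❓❓
⬛⬛⬛⬛⬛⬜⬛🟩❓❓❓
⬛⬛⬛⬛⬛⬛🟩🟩❓❓❓
⬛⬛⬛⬛⬛🔴⬛🟩🟩🟦⬛
⬛⬛⬛⬛⬛🟩🟦🟩⬛⬛🟫
⬛⬛⬛⬛⬛🟫🟩🟫🟫🟦🟫
⬛⬛⬛⬛⬛🟩⬜🟩🟩🟦⬜
⬛⬛⬛⬛⬛🟩🟦🟦🟩⬛🟩
⬛⬛⬛⬛⬛🟫🟩🟩🟩🟫🟫

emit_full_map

⬜⬛🟩❓❓❓
⬛🟩🟩❓❓❓
🔴⬛🟩🟩🟦⬛
🟩🟦🟩⬛⬛🟫
🟫🟩🟫🟫🟦🟫
🟩⬜🟩🟩🟦⬜
🟩🟦🟦🟩⬛🟩
🟫🟩🟩🟩🟫🟫
❓⬜🟫🟩⬜🟩
❓🟦⬛🟫🟫⬜

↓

⬛⬛⬛⬛⬛❓❓❓❓❓❓
⬛⬛⬛⬛⬛❓❓❓❓❓❓
⬛⬛⬛⬛⬛⬜⬛🟩❓❓❓
⬛⬛⬛⬛⬛⬛🟩🟩❓❓❓
⬛⬛⬛⬛⬛⬜⬛🟩🟩🟦⬛
⬛⬛⬛⬛⬛🔴🟦🟩⬛⬛🟫
⬛⬛⬛⬛⬛🟫🟩🟫🟫🟦🟫
⬛⬛⬛⬛⬛🟩⬜🟩🟩🟦⬜
⬛⬛⬛⬛⬛🟩🟦🟦🟩⬛🟩
⬛⬛⬛⬛⬛🟫🟩🟩🟩🟫🟫
⬛⬛⬛⬛⬛❓⬜🟫🟩⬜🟩

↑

⬛⬛⬛⬛⬛❓❓❓❓❓❓
⬛⬛⬛⬛⬛❓❓❓❓❓❓
⬛⬛⬛⬛⬛❓❓❓❓❓❓
⬛⬛⬛⬛⬛⬜⬛🟩❓❓❓
⬛⬛⬛⬛⬛⬛🟩🟩❓❓❓
⬛⬛⬛⬛⬛🔴⬛🟩🟩🟦⬛
⬛⬛⬛⬛⬛🟩🟦🟩⬛⬛🟫
⬛⬛⬛⬛⬛🟫🟩🟫🟫🟦🟫
⬛⬛⬛⬛⬛🟩⬜🟩🟩🟦⬜
⬛⬛⬛⬛⬛🟩🟦🟦🟩⬛🟩
⬛⬛⬛⬛⬛🟫🟩🟩🟩🟫🟫

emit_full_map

⬜⬛🟩❓❓❓
⬛🟩🟩❓❓❓
🔴⬛🟩🟩🟦⬛
🟩🟦🟩⬛⬛🟫
🟫🟩🟫🟫🟦🟫
🟩⬜🟩🟩🟦⬜
🟩🟦🟦🟩⬛🟩
🟫🟩🟩🟩🟫🟫
❓⬜🟫🟩⬜🟩
❓🟦⬛🟫🟫⬜
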